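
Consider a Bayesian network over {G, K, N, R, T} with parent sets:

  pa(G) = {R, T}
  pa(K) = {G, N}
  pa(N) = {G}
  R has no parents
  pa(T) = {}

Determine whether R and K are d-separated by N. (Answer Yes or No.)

No — R and K are not d-separated given {N}.

Enumerating the 2 paths from R to K and testing each for blocking by {N}:
Path 1: R → G → N → K
  N is a chain here and N is conditioned on, so the path is blocked at N.
Path 2: R → G → K
  G is a chain and G is not conditioned on — no node blocks this path, so it is active.
At least one path is unblocked, so d-separation fails.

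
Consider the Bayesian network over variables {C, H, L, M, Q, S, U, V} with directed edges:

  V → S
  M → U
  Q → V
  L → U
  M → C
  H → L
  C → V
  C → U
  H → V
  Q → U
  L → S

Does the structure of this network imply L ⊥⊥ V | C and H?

5 paths connect L and V; each must be blocked for d-separation to hold:
Path 1: L → S ← V
  S is a collider here and neither S nor any of its descendants is conditioned on, so the collider stays closed — the path is blocked at S.
Path 2: L → U ← M → C → V
  U is a collider here and neither U nor any of its descendants is conditioned on, so the collider stays closed — the path is blocked at U.
Path 3: L → U ← Q → V
  U is a collider here and neither U nor any of its descendants is conditioned on, so the collider stays closed — the path is blocked at U.
Path 4: L → U ← C → V
  U is a collider here and neither U nor any of its descendants is conditioned on, so the collider stays closed — the path is blocked at U.
Path 5: L ← H → V
  H is a fork here and H is conditioned on, so the path is blocked at H.
Since every path is blocked, d-separation holds.

Yes — L and V are d-separated given {C, H}.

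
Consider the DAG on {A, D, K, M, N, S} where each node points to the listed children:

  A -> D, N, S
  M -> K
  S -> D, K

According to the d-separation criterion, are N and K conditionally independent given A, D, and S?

Enumerating the 2 paths from N to K and testing each for blocking by {A, D, S}:
  1. N ← A → D ← S → K — A:fork[blocks]; D:collider[open]; S:fork[blocks] ⇒ blocked
  2. N ← A → S → K — A:fork[blocks]; S:chain[blocks] ⇒ blocked
Since every path is blocked, d-separation holds.

Yes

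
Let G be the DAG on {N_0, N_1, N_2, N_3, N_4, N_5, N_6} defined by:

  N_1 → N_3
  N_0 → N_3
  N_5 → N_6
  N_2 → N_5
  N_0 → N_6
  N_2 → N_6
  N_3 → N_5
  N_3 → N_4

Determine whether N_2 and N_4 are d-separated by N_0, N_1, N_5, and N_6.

No — N_2 and N_4 are not d-separated given {N_0, N_1, N_5, N_6}.

Enumerating the 4 paths from N_2 to N_4 and testing each for blocking by {N_0, N_1, N_5, N_6}:
Path 1: N_2 → N_5 ← N_3 → N_4
  N_5 is a collider and N_5 is conditioned on, which opens it; N_3 is a fork and N_3 is not conditioned on — no node blocks this path, so it is active.
Path 2: N_2 → N_5 → N_6 ← N_0 → N_3 → N_4
  N_5 is a chain here and N_5 is conditioned on, so the path is blocked at N_5.
Path 3: N_2 → N_6 ← N_0 → N_3 → N_4
  N_0 is a fork here and N_0 is conditioned on, so the path is blocked at N_0.
Path 4: N_2 → N_6 ← N_5 ← N_3 → N_4
  N_5 is a chain here and N_5 is conditioned on, so the path is blocked at N_5.
Since the path N_2 → N_5 ← N_3 → N_4 is active, N_2 and N_4 are not d-separated given {N_0, N_1, N_5, N_6}.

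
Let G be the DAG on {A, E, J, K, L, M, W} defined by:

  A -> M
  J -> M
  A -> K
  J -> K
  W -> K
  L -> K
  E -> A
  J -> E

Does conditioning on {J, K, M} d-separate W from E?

Enumerating the 4 paths from W to E and testing each for blocking by {J, K, M}:
  1. W → K ← J → M ← A ← E — K:collider[open]; J:fork[blocks]; M:collider[open]; A:chain[open] ⇒ blocked
  2. W → K ← J → E — K:collider[open]; J:fork[blocks] ⇒ blocked
  3. W → K ← A → M ← J → E — K:collider[open]; A:fork[open]; M:collider[open]; J:fork[blocks] ⇒ blocked
  4. W → K ← A ← E — K:collider[open]; A:chain[open] ⇒ active
Since the path W → K ← A ← E is active, W and E are not d-separated given {J, K, M}.

No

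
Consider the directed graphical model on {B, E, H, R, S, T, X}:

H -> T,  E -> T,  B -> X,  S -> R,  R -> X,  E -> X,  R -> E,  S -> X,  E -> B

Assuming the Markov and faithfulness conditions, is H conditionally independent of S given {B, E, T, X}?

Yes

Enumerating the 6 paths from H to S and testing each for blocking by {B, E, T, X}:
Path 1: H → T ← E ← R ← S
  E is a chain here and E is conditioned on, so the path is blocked at E.
Path 2: H → T ← E ← R → X ← S
  E is a chain here and E is conditioned on, so the path is blocked at E.
Path 3: H → T ← E → B → X ← S
  E is a fork here and E is conditioned on, so the path is blocked at E.
Path 4: H → T ← E → B → X ← R ← S
  E is a fork here and E is conditioned on, so the path is blocked at E.
Path 5: H → T ← E → X ← S
  E is a fork here and E is conditioned on, so the path is blocked at E.
Path 6: H → T ← E → X ← R ← S
  E is a fork here and E is conditioned on, so the path is blocked at E.
Since every path is blocked, d-separation holds.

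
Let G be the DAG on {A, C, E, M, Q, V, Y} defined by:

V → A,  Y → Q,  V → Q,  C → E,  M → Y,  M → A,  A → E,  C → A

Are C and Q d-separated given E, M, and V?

Yes — C and Q are d-separated given {E, M, V}.

We examine all 4 paths between C and Q:
Path 1: C → E ← A ← V → Q
  V is a fork here and V is conditioned on, so the path is blocked at V.
Path 2: C → E ← A ← M → Y → Q
  M is a fork here and M is conditioned on, so the path is blocked at M.
Path 3: C → A ← V → Q
  V is a fork here and V is conditioned on, so the path is blocked at V.
Path 4: C → A ← M → Y → Q
  M is a fork here and M is conditioned on, so the path is blocked at M.
Every path is blocked, so C and Q are d-separated given {E, M, V}.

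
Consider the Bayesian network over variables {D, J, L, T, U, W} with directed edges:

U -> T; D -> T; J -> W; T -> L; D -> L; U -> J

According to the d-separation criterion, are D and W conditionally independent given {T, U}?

2 paths connect D and W; each must be blocked for d-separation to hold:
  1. D → T ← U → J → W — T:collider[open]; U:fork[blocks]; J:chain[open] ⇒ blocked
  2. D → L ← T ← U → J → W — L:collider[blocks]; T:chain[blocks]; U:fork[blocks]; J:chain[open] ⇒ blocked
All paths are blocked; D ⊥ W | {T, U} holds.

Yes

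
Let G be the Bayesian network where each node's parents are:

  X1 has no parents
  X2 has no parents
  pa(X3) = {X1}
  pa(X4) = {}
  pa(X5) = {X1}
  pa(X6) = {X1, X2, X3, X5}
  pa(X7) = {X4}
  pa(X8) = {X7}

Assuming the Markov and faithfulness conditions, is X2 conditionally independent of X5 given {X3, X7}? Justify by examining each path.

Yes — X2 and X5 are d-separated given {X3, X7}.

3 paths connect X2 and X5; each must be blocked for d-separation to hold:
Path 1: X2 → X6 ← X3 ← X1 → X5
  X6 is a collider here and neither X6 nor any of its descendants is conditioned on, so the collider stays closed — the path is blocked at X6.
Path 2: X2 → X6 ← X1 → X5
  X6 is a collider here and neither X6 nor any of its descendants is conditioned on, so the collider stays closed — the path is blocked at X6.
Path 3: X2 → X6 ← X5
  X6 is a collider here and neither X6 nor any of its descendants is conditioned on, so the collider stays closed — the path is blocked at X6.
Since every path is blocked, d-separation holds.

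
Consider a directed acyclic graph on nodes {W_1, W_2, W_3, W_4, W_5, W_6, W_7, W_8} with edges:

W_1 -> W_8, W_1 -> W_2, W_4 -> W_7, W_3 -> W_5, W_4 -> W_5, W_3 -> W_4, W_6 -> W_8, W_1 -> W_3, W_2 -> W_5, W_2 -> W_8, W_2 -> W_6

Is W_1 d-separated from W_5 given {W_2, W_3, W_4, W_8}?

Yes

Enumerating the 5 paths from W_1 to W_5 and testing each for blocking by {W_2, W_3, W_4, W_8}:
Path 1: W_1 → W_2 → W_5
  W_2 is a chain here and W_2 is conditioned on, so the path is blocked at W_2.
Path 2: W_1 → W_8 ← W_2 → W_5
  W_2 is a fork here and W_2 is conditioned on, so the path is blocked at W_2.
Path 3: W_1 → W_8 ← W_6 ← W_2 → W_5
  W_2 is a fork here and W_2 is conditioned on, so the path is blocked at W_2.
Path 4: W_1 → W_3 → W_5
  W_3 is a chain here and W_3 is conditioned on, so the path is blocked at W_3.
Path 5: W_1 → W_3 → W_4 → W_5
  W_3 is a chain here and W_3 is conditioned on, so the path is blocked at W_3.
All paths are blocked; W_1 ⊥ W_5 | {W_2, W_3, W_4, W_8} holds.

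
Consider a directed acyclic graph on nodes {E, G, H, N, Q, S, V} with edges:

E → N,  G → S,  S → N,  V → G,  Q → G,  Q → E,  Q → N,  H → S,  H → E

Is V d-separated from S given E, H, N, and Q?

No

There are 5 undirected paths between V and S; checking each against the conditioning set {E, H, N, Q}:
Path 1: V → G ← Q → E ← H → S
  Q is a fork here and Q is conditioned on, so the path is blocked at Q.
Path 2: V → G ← Q → E → N ← S
  Q is a fork here and Q is conditioned on, so the path is blocked at Q.
Path 3: V → G ← Q → N ← E ← H → S
  Q is a fork here and Q is conditioned on, so the path is blocked at Q.
Path 4: V → G ← Q → N ← S
  Q is a fork here and Q is conditioned on, so the path is blocked at Q.
Path 5: V → G → S
  G is a chain and G is not conditioned on — no node blocks this path, so it is active.
Since the path V → G → S is active, V and S are not d-separated given {E, H, N, Q}.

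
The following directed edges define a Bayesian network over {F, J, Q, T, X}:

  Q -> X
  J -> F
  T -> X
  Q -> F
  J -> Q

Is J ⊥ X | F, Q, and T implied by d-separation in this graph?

Yes

There are 2 undirected paths between J and X; checking each against the conditioning set {F, Q, T}:
Path 1: J → F ← Q → X
  Q is a fork here and Q is conditioned on, so the path is blocked at Q.
Path 2: J → Q → X
  Q is a chain here and Q is conditioned on, so the path is blocked at Q.
Since every path is blocked, d-separation holds.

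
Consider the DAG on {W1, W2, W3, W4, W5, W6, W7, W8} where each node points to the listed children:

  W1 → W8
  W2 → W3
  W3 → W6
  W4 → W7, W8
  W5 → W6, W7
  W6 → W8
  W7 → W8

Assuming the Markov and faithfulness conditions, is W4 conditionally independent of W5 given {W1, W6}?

Yes

There are 4 undirected paths between W4 and W5; checking each against the conditioning set {W1, W6}:
  1. W4 → W7 ← W5 — W7:collider[blocks] ⇒ blocked
  2. W4 → W7 → W8 ← W6 ← W5 — W7:chain[open]; W8:collider[blocks]; W6:chain[blocks] ⇒ blocked
  3. W4 → W8 ← W7 ← W5 — W8:collider[blocks]; W7:chain[open] ⇒ blocked
  4. W4 → W8 ← W6 ← W5 — W8:collider[blocks]; W6:chain[blocks] ⇒ blocked
Every path is blocked, so W4 and W5 are d-separated given {W1, W6}.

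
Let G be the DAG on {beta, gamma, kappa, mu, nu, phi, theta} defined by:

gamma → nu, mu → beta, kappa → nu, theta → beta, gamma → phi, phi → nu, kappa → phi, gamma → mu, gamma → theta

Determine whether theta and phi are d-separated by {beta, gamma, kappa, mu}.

6 paths connect theta and phi; each must be blocked for d-separation to hold:
Path 1: theta → beta ← mu ← gamma → nu ← kappa → phi
  mu is a chain here and mu is conditioned on, so the path is blocked at mu.
Path 2: theta → beta ← mu ← gamma → nu ← phi
  mu is a chain here and mu is conditioned on, so the path is blocked at mu.
Path 3: theta → beta ← mu ← gamma → phi
  mu is a chain here and mu is conditioned on, so the path is blocked at mu.
Path 4: theta ← gamma → nu ← kappa → phi
  gamma is a fork here and gamma is conditioned on, so the path is blocked at gamma.
Path 5: theta ← gamma → nu ← phi
  gamma is a fork here and gamma is conditioned on, so the path is blocked at gamma.
Path 6: theta ← gamma → phi
  gamma is a fork here and gamma is conditioned on, so the path is blocked at gamma.
All paths are blocked; theta ⊥ phi | {beta, gamma, kappa, mu} holds.

Yes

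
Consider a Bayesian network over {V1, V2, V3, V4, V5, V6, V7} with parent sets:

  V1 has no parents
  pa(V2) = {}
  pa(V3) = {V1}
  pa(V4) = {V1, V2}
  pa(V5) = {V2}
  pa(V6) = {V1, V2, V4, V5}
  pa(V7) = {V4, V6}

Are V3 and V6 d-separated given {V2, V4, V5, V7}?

We examine all 5 paths between V3 and V6:
Path 1: V3 ← V1 → V4 → V7 ← V6
  V4 is a chain here and V4 is conditioned on, so the path is blocked at V4.
Path 2: V3 ← V1 → V4 ← V2 → V6
  V2 is a fork here and V2 is conditioned on, so the path is blocked at V2.
Path 3: V3 ← V1 → V4 ← V2 → V5 → V6
  V2 is a fork here and V2 is conditioned on, so the path is blocked at V2.
Path 4: V3 ← V1 → V4 → V6
  V4 is a chain here and V4 is conditioned on, so the path is blocked at V4.
Path 5: V3 ← V1 → V6
  V1 is a fork and V1 is not conditioned on — no node blocks this path, so it is active.
At least one path is unblocked, so d-separation fails.

No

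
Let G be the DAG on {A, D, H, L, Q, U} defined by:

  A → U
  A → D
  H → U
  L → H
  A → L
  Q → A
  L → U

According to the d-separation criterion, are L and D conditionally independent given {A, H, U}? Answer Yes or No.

Yes

3 paths connect L and D; each must be blocked for d-separation to hold:
  1. L ← A → D — A:fork[blocks] ⇒ blocked
  2. L → U ← A → D — U:collider[open]; A:fork[blocks] ⇒ blocked
  3. L → H → U ← A → D — H:chain[blocks]; U:collider[open]; A:fork[blocks] ⇒ blocked
Since every path is blocked, d-separation holds.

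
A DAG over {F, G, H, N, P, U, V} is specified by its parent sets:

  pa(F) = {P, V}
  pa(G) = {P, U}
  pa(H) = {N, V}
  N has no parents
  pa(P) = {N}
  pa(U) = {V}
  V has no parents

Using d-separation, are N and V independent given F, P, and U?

There are 3 undirected paths between N and V; checking each against the conditioning set {F, P, U}:
Path 1: N → H ← V
  H is a collider here and neither H nor any of its descendants is conditioned on, so the collider stays closed — the path is blocked at H.
Path 2: N → P → F ← V
  P is a chain here and P is conditioned on, so the path is blocked at P.
Path 3: N → P → G ← U ← V
  P is a chain here and P is conditioned on, so the path is blocked at P.
Every path is blocked, so N and V are d-separated given {F, P, U}.

Yes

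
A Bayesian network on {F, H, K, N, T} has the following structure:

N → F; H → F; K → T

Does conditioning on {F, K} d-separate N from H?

Only one path connects N and H:
Path 1: N → F ← H
  F is a collider and F is conditioned on, which opens it — no node blocks this path, so it is active.
Since the path N → F ← H is active, N and H are not d-separated given {F, K}.

No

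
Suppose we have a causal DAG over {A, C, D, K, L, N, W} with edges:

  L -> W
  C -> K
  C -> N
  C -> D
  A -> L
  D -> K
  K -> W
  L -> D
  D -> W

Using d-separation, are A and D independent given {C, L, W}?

Yes

Enumerating the 4 paths from A to D and testing each for blocking by {C, L, W}:
Path 1: A → L → W ← D
  L is a chain here and L is conditioned on, so the path is blocked at L.
Path 2: A → L → W ← K ← D
  L is a chain here and L is conditioned on, so the path is blocked at L.
Path 3: A → L → W ← K ← C → D
  L is a chain here and L is conditioned on, so the path is blocked at L.
Path 4: A → L → D
  L is a chain here and L is conditioned on, so the path is blocked at L.
All paths are blocked; A ⊥ D | {C, L, W} holds.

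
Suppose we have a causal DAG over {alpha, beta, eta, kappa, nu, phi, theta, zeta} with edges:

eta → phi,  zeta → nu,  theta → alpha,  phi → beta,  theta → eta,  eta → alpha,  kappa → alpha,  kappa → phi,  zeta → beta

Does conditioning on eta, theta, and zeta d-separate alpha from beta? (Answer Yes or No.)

There are 3 undirected paths between alpha and beta; checking each against the conditioning set {eta, theta, zeta}:
Path 1: alpha ← theta → eta → phi → beta
  theta is a fork here and theta is conditioned on, so the path is blocked at theta.
Path 2: alpha ← eta → phi → beta
  eta is a fork here and eta is conditioned on, so the path is blocked at eta.
Path 3: alpha ← kappa → phi → beta
  kappa is a fork and kappa is not conditioned on; phi is a chain and phi is not conditioned on — no node blocks this path, so it is active.
Since the path alpha ← kappa → phi → beta is active, alpha and beta are not d-separated given {eta, theta, zeta}.

No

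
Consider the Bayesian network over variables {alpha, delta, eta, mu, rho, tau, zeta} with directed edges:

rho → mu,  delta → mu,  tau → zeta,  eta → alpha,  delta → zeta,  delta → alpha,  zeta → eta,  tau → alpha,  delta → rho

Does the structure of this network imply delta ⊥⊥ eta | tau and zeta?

Yes

There are 4 undirected paths between delta and eta; checking each against the conditioning set {tau, zeta}:
  1. delta → alpha ← tau → zeta → eta — alpha:collider[blocks]; tau:fork[blocks]; zeta:chain[blocks] ⇒ blocked
  2. delta → alpha ← eta — alpha:collider[blocks] ⇒ blocked
  3. delta → zeta ← tau → alpha ← eta — zeta:collider[open]; tau:fork[blocks]; alpha:collider[blocks] ⇒ blocked
  4. delta → zeta → eta — zeta:chain[blocks] ⇒ blocked
All paths are blocked; delta ⊥ eta | {tau, zeta} holds.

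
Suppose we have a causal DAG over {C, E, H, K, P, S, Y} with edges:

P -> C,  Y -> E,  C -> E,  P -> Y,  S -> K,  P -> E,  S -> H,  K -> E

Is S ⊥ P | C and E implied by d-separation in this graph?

No

We examine all 3 paths between S and P:
Path 1: S → K → E ← Y ← P
  K is a chain and K is not conditioned on; E is a collider and E is conditioned on, which opens it; Y is a chain and Y is not conditioned on — no node blocks this path, so it is active.
Path 2: S → K → E ← P
  K is a chain and K is not conditioned on; E is a collider and E is conditioned on, which opens it — no node blocks this path, so it is active.
Path 3: S → K → E ← C ← P
  C is a chain here and C is conditioned on, so the path is blocked at C.
At least one path is unblocked, so d-separation fails.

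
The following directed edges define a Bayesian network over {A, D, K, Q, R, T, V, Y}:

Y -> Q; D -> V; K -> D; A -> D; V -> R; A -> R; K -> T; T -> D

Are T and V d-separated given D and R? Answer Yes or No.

No

There are 4 undirected paths between T and V; checking each against the conditioning set {D, R}:
Path 1: T ← K → D ← A → R ← V
  K is a fork and K is not conditioned on; D is a collider and D is conditioned on, which opens it; A is a fork and A is not conditioned on; R is a collider and R is conditioned on, which opens it — no node blocks this path, so it is active.
Path 2: T ← K → D → V
  D is a chain here and D is conditioned on, so the path is blocked at D.
Path 3: T → D ← A → R ← V
  D is a collider and D is conditioned on, which opens it; A is a fork and A is not conditioned on; R is a collider and R is conditioned on, which opens it — no node blocks this path, so it is active.
Path 4: T → D → V
  D is a chain here and D is conditioned on, so the path is blocked at D.
At least one path is unblocked, so d-separation fails.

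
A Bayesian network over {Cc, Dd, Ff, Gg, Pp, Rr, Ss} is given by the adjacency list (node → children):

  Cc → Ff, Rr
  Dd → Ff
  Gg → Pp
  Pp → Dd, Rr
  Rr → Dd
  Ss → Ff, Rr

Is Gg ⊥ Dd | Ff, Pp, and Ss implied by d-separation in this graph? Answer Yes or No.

There are 4 undirected paths between Gg and Dd; checking each against the conditioning set {Ff, Pp, Ss}:
  1. Gg → Pp → Rr ← Ss → Ff ← Dd — Pp:chain[blocks]; Rr:collider[open]; Ss:fork[blocks]; Ff:collider[open] ⇒ blocked
  2. Gg → Pp → Rr ← Cc → Ff ← Dd — Pp:chain[blocks]; Rr:collider[open]; Cc:fork[open]; Ff:collider[open] ⇒ blocked
  3. Gg → Pp → Rr → Dd — Pp:chain[blocks]; Rr:chain[open] ⇒ blocked
  4. Gg → Pp → Dd — Pp:chain[blocks] ⇒ blocked
Every path is blocked, so Gg and Dd are d-separated given {Ff, Pp, Ss}.

Yes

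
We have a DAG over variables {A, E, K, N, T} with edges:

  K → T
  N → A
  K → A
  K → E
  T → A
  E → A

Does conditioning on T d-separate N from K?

3 paths connect N and K; each must be blocked for d-separation to hold:
  1. N → A ← K — A:collider[blocks] ⇒ blocked
  2. N → A ← E ← K — A:collider[blocks]; E:chain[open] ⇒ blocked
  3. N → A ← T ← K — A:collider[blocks]; T:chain[blocks] ⇒ blocked
Since every path is blocked, d-separation holds.

Yes — N and K are d-separated given {T}.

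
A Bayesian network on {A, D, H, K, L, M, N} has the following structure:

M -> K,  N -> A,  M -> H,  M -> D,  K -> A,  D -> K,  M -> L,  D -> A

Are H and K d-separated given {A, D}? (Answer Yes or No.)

No

We examine all 3 paths between H and K:
Path 1: H ← M → K
  M is a fork and M is not conditioned on — no node blocks this path, so it is active.
Path 2: H ← M → D → A ← K
  D is a chain here and D is conditioned on, so the path is blocked at D.
Path 3: H ← M → D → K
  D is a chain here and D is conditioned on, so the path is blocked at D.
At least one path is unblocked, so d-separation fails.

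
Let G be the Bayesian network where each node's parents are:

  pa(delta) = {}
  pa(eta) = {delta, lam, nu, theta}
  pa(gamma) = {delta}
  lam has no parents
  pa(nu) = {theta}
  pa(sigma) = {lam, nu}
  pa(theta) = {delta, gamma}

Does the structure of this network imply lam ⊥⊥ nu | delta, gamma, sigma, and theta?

There are 5 undirected paths between lam and nu; checking each against the conditioning set {delta, gamma, sigma, theta}:
Path 1: lam → eta ← nu
  eta is a collider here and neither eta nor any of its descendants is conditioned on, so the collider stays closed — the path is blocked at eta.
Path 2: lam → eta ← delta → gamma → theta → nu
  eta is a collider here and neither eta nor any of its descendants is conditioned on, so the collider stays closed — the path is blocked at eta.
Path 3: lam → eta ← delta → theta → nu
  eta is a collider here and neither eta nor any of its descendants is conditioned on, so the collider stays closed — the path is blocked at eta.
Path 4: lam → eta ← theta → nu
  eta is a collider here and neither eta nor any of its descendants is conditioned on, so the collider stays closed — the path is blocked at eta.
Path 5: lam → sigma ← nu
  sigma is a collider and sigma is conditioned on, which opens it — no node blocks this path, so it is active.
Because an active path exists, lam and nu are not d-separated.

No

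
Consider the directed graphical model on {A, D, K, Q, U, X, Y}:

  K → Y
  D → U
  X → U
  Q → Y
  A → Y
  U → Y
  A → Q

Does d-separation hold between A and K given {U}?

Yes

We examine all 2 paths between A and K:
Path 1: A → Q → Y ← K
  Y is a collider here and neither Y nor any of its descendants is conditioned on, so the collider stays closed — the path is blocked at Y.
Path 2: A → Y ← K
  Y is a collider here and neither Y nor any of its descendants is conditioned on, so the collider stays closed — the path is blocked at Y.
Every path is blocked, so A and K are d-separated given {U}.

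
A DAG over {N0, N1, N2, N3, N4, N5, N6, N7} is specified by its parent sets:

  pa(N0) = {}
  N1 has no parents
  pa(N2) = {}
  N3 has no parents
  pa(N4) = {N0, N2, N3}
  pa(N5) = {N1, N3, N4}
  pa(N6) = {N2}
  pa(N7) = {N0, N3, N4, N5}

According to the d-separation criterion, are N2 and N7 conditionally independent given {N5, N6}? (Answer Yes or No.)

There are 6 undirected paths between N2 and N7; checking each against the conditioning set {N5, N6}:
  1. N2 → N4 ← N0 → N7 — N4:collider[open]; N0:fork[open] ⇒ active
  2. N2 → N4 → N7 — N4:chain[open] ⇒ active
  3. N2 → N4 ← N3 → N7 — N4:collider[open]; N3:fork[open] ⇒ active
  4. N2 → N4 ← N3 → N5 → N7 — N4:collider[open]; N3:fork[open]; N5:chain[blocks] ⇒ blocked
  5. N2 → N4 → N5 → N7 — N4:chain[open]; N5:chain[blocks] ⇒ blocked
  6. N2 → N4 → N5 ← N3 → N7 — N4:chain[open]; N5:collider[open]; N3:fork[open] ⇒ active
Since the path N2 → N4 ← N0 → N7 is active, N2 and N7 are not d-separated given {N5, N6}.

No — N2 and N7 are not d-separated given {N5, N6}.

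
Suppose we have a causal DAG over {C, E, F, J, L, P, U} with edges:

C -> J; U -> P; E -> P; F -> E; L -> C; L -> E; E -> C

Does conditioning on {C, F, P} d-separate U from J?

Yes

2 paths connect U and J; each must be blocked for d-separation to hold:
Path 1: U → P ← E → C → J
  C is a chain here and C is conditioned on, so the path is blocked at C.
Path 2: U → P ← E ← L → C → J
  C is a chain here and C is conditioned on, so the path is blocked at C.
Since every path is blocked, d-separation holds.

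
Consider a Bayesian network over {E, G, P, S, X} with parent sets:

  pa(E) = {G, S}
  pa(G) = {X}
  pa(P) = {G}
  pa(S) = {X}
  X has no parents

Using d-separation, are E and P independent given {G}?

Yes

Enumerating the 2 paths from E to P and testing each for blocking by {G}:
Path 1: E ← S ← X → G → P
  G is a chain here and G is conditioned on, so the path is blocked at G.
Path 2: E ← G → P
  G is a fork here and G is conditioned on, so the path is blocked at G.
Since every path is blocked, d-separation holds.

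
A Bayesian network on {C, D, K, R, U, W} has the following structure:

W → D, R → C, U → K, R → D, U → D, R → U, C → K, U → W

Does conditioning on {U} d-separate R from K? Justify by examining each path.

4 paths connect R and K; each must be blocked for d-separation to hold:
Path 1: R → D ← U → K
  D is a collider here and neither D nor any of its descendants is conditioned on, so the collider stays closed — the path is blocked at D.
Path 2: R → D ← W ← U → K
  D is a collider here and neither D nor any of its descendants is conditioned on, so the collider stays closed — the path is blocked at D.
Path 3: R → U → K
  U is a chain here and U is conditioned on, so the path is blocked at U.
Path 4: R → C → K
  C is a chain and C is not conditioned on — no node blocks this path, so it is active.
Since the path R → C → K is active, R and K are not d-separated given {U}.

No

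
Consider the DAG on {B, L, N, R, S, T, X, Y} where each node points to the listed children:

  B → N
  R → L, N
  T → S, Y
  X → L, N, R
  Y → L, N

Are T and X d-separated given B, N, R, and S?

No

We examine all 6 paths between T and X:
Path 1: T → Y → N ← X
  Y is a chain and Y is not conditioned on; N is a collider and N is conditioned on, which opens it — no node blocks this path, so it is active.
Path 2: T → Y → N ← R ← X
  R is a chain here and R is conditioned on, so the path is blocked at R.
Path 3: T → Y → N ← R → L ← X
  R is a fork here and R is conditioned on, so the path is blocked at R.
Path 4: T → Y → L ← X
  L is a collider here and neither L nor any of its descendants is conditioned on, so the collider stays closed — the path is blocked at L.
Path 5: T → Y → L ← R ← X
  L is a collider here and neither L nor any of its descendants is conditioned on, so the collider stays closed — the path is blocked at L.
Path 6: T → Y → L ← R → N ← X
  L is a collider here and neither L nor any of its descendants is conditioned on, so the collider stays closed — the path is blocked at L.
At least one path is unblocked, so d-separation fails.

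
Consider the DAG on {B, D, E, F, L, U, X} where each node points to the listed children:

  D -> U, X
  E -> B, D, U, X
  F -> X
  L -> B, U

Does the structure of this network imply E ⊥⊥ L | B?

We examine all 4 paths between E and L:
Path 1: E → X ← D → U ← L
  X is a collider here and neither X nor any of its descendants is conditioned on, so the collider stays closed — the path is blocked at X.
Path 2: E → B ← L
  B is a collider and B is conditioned on, which opens it — no node blocks this path, so it is active.
Path 3: E → D → U ← L
  U is a collider here and neither U nor any of its descendants is conditioned on, so the collider stays closed — the path is blocked at U.
Path 4: E → U ← L
  U is a collider here and neither U nor any of its descendants is conditioned on, so the collider stays closed — the path is blocked at U.
Since the path E → B ← L is active, E and L are not d-separated given {B}.

No — E and L are not d-separated given {B}.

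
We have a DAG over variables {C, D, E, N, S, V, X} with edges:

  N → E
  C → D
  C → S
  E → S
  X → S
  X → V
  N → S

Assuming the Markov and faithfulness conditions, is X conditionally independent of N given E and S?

No — X and N are not d-separated given {E, S}.

There are 2 undirected paths between X and N; checking each against the conditioning set {E, S}:
Path 1: X → S ← N
  S is a collider and S is conditioned on, which opens it — no node blocks this path, so it is active.
Path 2: X → S ← E ← N
  E is a chain here and E is conditioned on, so the path is blocked at E.
Because an active path exists, X and N are not d-separated.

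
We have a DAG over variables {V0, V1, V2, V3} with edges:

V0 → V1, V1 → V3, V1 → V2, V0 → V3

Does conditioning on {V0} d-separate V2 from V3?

No — V2 and V3 are not d-separated given {V0}.

We examine all 2 paths between V2 and V3:
Path 1: V2 ← V1 → V3
  V1 is a fork and V1 is not conditioned on — no node blocks this path, so it is active.
Path 2: V2 ← V1 ← V0 → V3
  V0 is a fork here and V0 is conditioned on, so the path is blocked at V0.
Since the path V2 ← V1 → V3 is active, V2 and V3 are not d-separated given {V0}.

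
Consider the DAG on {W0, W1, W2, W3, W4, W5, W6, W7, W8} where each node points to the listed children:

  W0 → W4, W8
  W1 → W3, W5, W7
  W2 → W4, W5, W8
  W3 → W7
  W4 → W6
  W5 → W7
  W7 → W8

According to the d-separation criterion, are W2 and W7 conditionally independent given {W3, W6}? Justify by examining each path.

5 paths connect W2 and W7; each must be blocked for d-separation to hold:
Path 1: W2 → W5 → W7
  W5 is a chain and W5 is not conditioned on — no node blocks this path, so it is active.
Path 2: W2 → W5 ← W1 → W7
  W5 is a collider here and neither W5 nor any of its descendants is conditioned on, so the collider stays closed — the path is blocked at W5.
Path 3: W2 → W5 ← W1 → W3 → W7
  W5 is a collider here and neither W5 nor any of its descendants is conditioned on, so the collider stays closed — the path is blocked at W5.
Path 4: W2 → W4 ← W0 → W8 ← W7
  W8 is a collider here and neither W8 nor any of its descendants is conditioned on, so the collider stays closed — the path is blocked at W8.
Path 5: W2 → W8 ← W7
  W8 is a collider here and neither W8 nor any of its descendants is conditioned on, so the collider stays closed — the path is blocked at W8.
Because an active path exists, W2 and W7 are not d-separated.

No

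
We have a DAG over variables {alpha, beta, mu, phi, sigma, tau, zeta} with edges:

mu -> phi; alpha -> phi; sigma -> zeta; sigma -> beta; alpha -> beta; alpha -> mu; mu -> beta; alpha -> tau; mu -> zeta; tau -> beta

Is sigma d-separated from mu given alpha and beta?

Enumerating the 6 paths from sigma to mu and testing each for blocking by {alpha, beta}:
  1. sigma → zeta ← mu — zeta:collider[blocks] ⇒ blocked
  2. sigma → beta ← alpha → phi ← mu — beta:collider[open]; alpha:fork[blocks]; phi:collider[blocks] ⇒ blocked
  3. sigma → beta ← alpha → mu — beta:collider[open]; alpha:fork[blocks] ⇒ blocked
  4. sigma → beta ← mu — beta:collider[open] ⇒ active
  5. sigma → beta ← tau ← alpha → phi ← mu — beta:collider[open]; tau:chain[open]; alpha:fork[blocks]; phi:collider[blocks] ⇒ blocked
  6. sigma → beta ← tau ← alpha → mu — beta:collider[open]; tau:chain[open]; alpha:fork[blocks] ⇒ blocked
At least one path is unblocked, so d-separation fails.

No — sigma and mu are not d-separated given {alpha, beta}.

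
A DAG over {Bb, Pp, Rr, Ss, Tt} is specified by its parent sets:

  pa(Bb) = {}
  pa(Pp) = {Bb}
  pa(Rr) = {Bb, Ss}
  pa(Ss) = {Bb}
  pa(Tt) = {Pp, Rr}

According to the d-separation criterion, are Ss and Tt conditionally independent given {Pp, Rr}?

Yes — Ss and Tt are d-separated given {Pp, Rr}.

Enumerating the 4 paths from Ss to Tt and testing each for blocking by {Pp, Rr}:
Path 1: Ss ← Bb → Rr → Tt
  Rr is a chain here and Rr is conditioned on, so the path is blocked at Rr.
Path 2: Ss ← Bb → Pp → Tt
  Pp is a chain here and Pp is conditioned on, so the path is blocked at Pp.
Path 3: Ss → Rr → Tt
  Rr is a chain here and Rr is conditioned on, so the path is blocked at Rr.
Path 4: Ss → Rr ← Bb → Pp → Tt
  Pp is a chain here and Pp is conditioned on, so the path is blocked at Pp.
All paths are blocked; Ss ⊥ Tt | {Pp, Rr} holds.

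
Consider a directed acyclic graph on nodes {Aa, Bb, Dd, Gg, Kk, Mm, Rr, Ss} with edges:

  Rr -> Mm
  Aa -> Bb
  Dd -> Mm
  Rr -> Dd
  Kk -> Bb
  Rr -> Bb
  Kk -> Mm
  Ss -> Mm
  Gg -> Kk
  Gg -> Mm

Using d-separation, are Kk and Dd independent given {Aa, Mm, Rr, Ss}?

No

6 paths connect Kk and Dd; each must be blocked for d-separation to hold:
Path 1: Kk → Mm ← Dd
  Mm is a collider and Mm is conditioned on, which opens it — no node blocks this path, so it is active.
Path 2: Kk → Mm ← Rr → Dd
  Rr is a fork here and Rr is conditioned on, so the path is blocked at Rr.
Path 3: Kk → Bb ← Rr → Mm ← Dd
  Bb is a collider here and neither Bb nor any of its descendants is conditioned on, so the collider stays closed — the path is blocked at Bb.
Path 4: Kk → Bb ← Rr → Dd
  Bb is a collider here and neither Bb nor any of its descendants is conditioned on, so the collider stays closed — the path is blocked at Bb.
Path 5: Kk ← Gg → Mm ← Dd
  Gg is a fork and Gg is not conditioned on; Mm is a collider and Mm is conditioned on, which opens it — no node blocks this path, so it is active.
Path 6: Kk ← Gg → Mm ← Rr → Dd
  Rr is a fork here and Rr is conditioned on, so the path is blocked at Rr.
At least one path is unblocked, so d-separation fails.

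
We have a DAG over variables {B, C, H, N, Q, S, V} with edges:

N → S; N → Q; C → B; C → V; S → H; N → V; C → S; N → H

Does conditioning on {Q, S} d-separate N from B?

There are 3 undirected paths between N and B; checking each against the conditioning set {Q, S}:
Path 1: N → H ← S ← C → B
  H is a collider here and neither H nor any of its descendants is conditioned on, so the collider stays closed — the path is blocked at H.
Path 2: N → S ← C → B
  S is a collider and S is conditioned on, which opens it; C is a fork and C is not conditioned on — no node blocks this path, so it is active.
Path 3: N → V ← C → B
  V is a collider here and neither V nor any of its descendants is conditioned on, so the collider stays closed — the path is blocked at V.
Since the path N → S ← C → B is active, N and B are not d-separated given {Q, S}.

No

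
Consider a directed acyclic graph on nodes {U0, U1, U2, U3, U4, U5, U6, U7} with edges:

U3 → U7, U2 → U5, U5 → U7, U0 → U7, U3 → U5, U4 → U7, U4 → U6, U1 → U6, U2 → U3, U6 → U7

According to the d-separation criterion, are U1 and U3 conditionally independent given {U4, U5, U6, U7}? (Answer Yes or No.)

Yes

Enumerating the 6 paths from U1 to U3 and testing each for blocking by {U4, U5, U6, U7}:
Path 1: U1 → U6 ← U4 → U7 ← U5 ← U2 → U3
  U4 is a fork here and U4 is conditioned on, so the path is blocked at U4.
Path 2: U1 → U6 ← U4 → U7 ← U5 ← U3
  U4 is a fork here and U4 is conditioned on, so the path is blocked at U4.
Path 3: U1 → U6 ← U4 → U7 ← U3
  U4 is a fork here and U4 is conditioned on, so the path is blocked at U4.
Path 4: U1 → U6 → U7 ← U5 ← U2 → U3
  U6 is a chain here and U6 is conditioned on, so the path is blocked at U6.
Path 5: U1 → U6 → U7 ← U5 ← U3
  U6 is a chain here and U6 is conditioned on, so the path is blocked at U6.
Path 6: U1 → U6 → U7 ← U3
  U6 is a chain here and U6 is conditioned on, so the path is blocked at U6.
All paths are blocked; U1 ⊥ U3 | {U4, U5, U6, U7} holds.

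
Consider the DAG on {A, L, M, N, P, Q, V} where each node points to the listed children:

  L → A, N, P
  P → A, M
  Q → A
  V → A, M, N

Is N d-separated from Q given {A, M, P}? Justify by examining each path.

There are 6 undirected paths between N and Q; checking each against the conditioning set {A, M, P}:
  1. N ← L → P → A ← Q — L:fork[open]; P:chain[blocks]; A:collider[open] ⇒ blocked
  2. N ← L → P → M ← V → A ← Q — L:fork[open]; P:chain[blocks]; M:collider[open]; V:fork[open]; A:collider[open] ⇒ blocked
  3. N ← L → A ← Q — L:fork[open]; A:collider[open] ⇒ active
  4. N ← V → A ← Q — V:fork[open]; A:collider[open] ⇒ active
  5. N ← V → M ← P → A ← Q — V:fork[open]; M:collider[open]; P:fork[blocks]; A:collider[open] ⇒ blocked
  6. N ← V → M ← P ← L → A ← Q — V:fork[open]; M:collider[open]; P:chain[blocks]; L:fork[open]; A:collider[open] ⇒ blocked
Because an active path exists, N and Q are not d-separated.

No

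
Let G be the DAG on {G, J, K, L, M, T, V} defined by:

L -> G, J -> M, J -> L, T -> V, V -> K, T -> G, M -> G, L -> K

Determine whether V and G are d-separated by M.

No

3 paths connect V and G; each must be blocked for d-separation to hold:
Path 1: V → K ← L → G
  K is a collider here and neither K nor any of its descendants is conditioned on, so the collider stays closed — the path is blocked at K.
Path 2: V → K ← L ← J → M → G
  K is a collider here and neither K nor any of its descendants is conditioned on, so the collider stays closed — the path is blocked at K.
Path 3: V ← T → G
  T is a fork and T is not conditioned on — no node blocks this path, so it is active.
Since the path V ← T → G is active, V and G are not d-separated given {M}.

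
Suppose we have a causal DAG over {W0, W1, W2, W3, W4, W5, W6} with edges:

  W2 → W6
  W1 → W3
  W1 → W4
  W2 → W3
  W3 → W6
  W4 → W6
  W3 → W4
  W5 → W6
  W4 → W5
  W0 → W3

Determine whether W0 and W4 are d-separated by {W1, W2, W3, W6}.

Yes — W0 and W4 are d-separated given {W1, W2, W3, W6}.

Enumerating the 6 paths from W0 to W4 and testing each for blocking by {W1, W2, W3, W6}:
Path 1: W0 → W3 → W6 ← W5 ← W4
  W3 is a chain here and W3 is conditioned on, so the path is blocked at W3.
Path 2: W0 → W3 → W6 ← W4
  W3 is a chain here and W3 is conditioned on, so the path is blocked at W3.
Path 3: W0 → W3 ← W1 → W4
  W1 is a fork here and W1 is conditioned on, so the path is blocked at W1.
Path 4: W0 → W3 ← W2 → W6 ← W5 ← W4
  W2 is a fork here and W2 is conditioned on, so the path is blocked at W2.
Path 5: W0 → W3 ← W2 → W6 ← W4
  W2 is a fork here and W2 is conditioned on, so the path is blocked at W2.
Path 6: W0 → W3 → W4
  W3 is a chain here and W3 is conditioned on, so the path is blocked at W3.
All paths are blocked; W0 ⊥ W4 | {W1, W2, W3, W6} holds.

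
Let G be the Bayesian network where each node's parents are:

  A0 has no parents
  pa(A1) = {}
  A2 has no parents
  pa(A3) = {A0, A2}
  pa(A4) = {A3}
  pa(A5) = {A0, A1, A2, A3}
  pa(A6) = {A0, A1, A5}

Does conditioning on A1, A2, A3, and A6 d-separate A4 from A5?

We examine all 5 paths between A4 and A5:
  1. A4 ← A3 → A5 — A3:fork[blocks] ⇒ blocked
  2. A4 ← A3 ← A2 → A5 — A3:chain[blocks]; A2:fork[blocks] ⇒ blocked
  3. A4 ← A3 ← A0 → A6 ← A5 — A3:chain[blocks]; A0:fork[open]; A6:collider[open] ⇒ blocked
  4. A4 ← A3 ← A0 → A6 ← A1 → A5 — A3:chain[blocks]; A0:fork[open]; A6:collider[open]; A1:fork[blocks] ⇒ blocked
  5. A4 ← A3 ← A0 → A5 — A3:chain[blocks]; A0:fork[open] ⇒ blocked
Every path is blocked, so A4 and A5 are d-separated given {A1, A2, A3, A6}.

Yes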